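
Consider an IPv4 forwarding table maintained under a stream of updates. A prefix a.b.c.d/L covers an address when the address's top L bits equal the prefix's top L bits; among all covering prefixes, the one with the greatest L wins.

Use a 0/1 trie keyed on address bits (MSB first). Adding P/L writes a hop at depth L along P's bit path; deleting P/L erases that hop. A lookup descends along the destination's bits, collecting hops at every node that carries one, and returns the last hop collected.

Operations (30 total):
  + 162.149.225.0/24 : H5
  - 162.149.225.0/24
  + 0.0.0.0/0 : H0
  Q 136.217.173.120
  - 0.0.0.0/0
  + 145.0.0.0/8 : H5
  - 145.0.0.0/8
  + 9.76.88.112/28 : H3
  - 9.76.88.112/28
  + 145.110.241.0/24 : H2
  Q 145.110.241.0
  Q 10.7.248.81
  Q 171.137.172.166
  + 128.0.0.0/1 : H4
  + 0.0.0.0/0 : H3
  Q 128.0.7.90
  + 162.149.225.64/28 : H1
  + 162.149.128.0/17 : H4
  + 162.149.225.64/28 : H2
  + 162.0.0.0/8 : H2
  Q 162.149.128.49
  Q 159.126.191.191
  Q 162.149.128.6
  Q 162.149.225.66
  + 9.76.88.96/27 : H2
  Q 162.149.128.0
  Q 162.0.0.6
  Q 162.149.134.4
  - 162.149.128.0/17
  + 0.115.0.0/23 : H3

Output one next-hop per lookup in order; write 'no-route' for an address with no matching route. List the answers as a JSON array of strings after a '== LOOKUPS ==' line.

Apply in order:
  add 162.149.225.0/24 -> H5 at depth 24
  del 162.149.225.0/24 (clear depth 24)
  add 0.0.0.0/0 -> H0 at depth 0
  lookup 136.217.173.120: bits 10 walk d0:H0→d1:-→d2:- -> H0
  del 0.0.0.0/0 (clear depth 0)
  add 145.0.0.0/8 -> H5 at depth 8
  del 145.0.0.0/8 (clear depth 8)
  add 9.76.88.112/28 -> H3 at depth 28
  del 9.76.88.112/28 (clear depth 28)
  add 145.110.241.0/24 -> H2 at depth 24
  lookup 145.110.241.0: bits 100100010110111011110001 walk d0:-→d1:-→d2:-→d3:-→d4:-→d5:-→d6:-→d7:-→d8:-→d9:-→d10:-→d11:-→d12:-→d13:-→d14:-→d15:-→d16:-→d17:-→d18:-→d19:-→d20:-→d21:-→d22:-→d23:-→d24:H2 -> H2
  lookup 10.7.248.81: bits 000010 walk d0:-→d1:-→d2:-→d3:-→d4:-→d5:-→d6:- -> no-route
  lookup 171.137.172.166: bits 1010 walk d0:-→d1:-→d2:-→d3:-→d4:- -> no-route
  add 128.0.0.0/1 -> H4 at depth 1
  add 0.0.0.0/0 -> H3 at depth 0
  lookup 128.0.7.90: bits 100 walk d0:H3→d1:H4→d2:-→d3:- -> H4
  add 162.149.225.64/28 -> H1 at depth 28
  add 162.149.128.0/17 -> H4 at depth 17
  add 162.149.225.64/28 -> H2 at depth 28
  add 162.0.0.0/8 -> H2 at depth 8
  lookup 162.149.128.49: bits 10100010100101011 walk d0:H3→d1:H4→d2:-→d3:-→d4:-→d5:-→d6:-→d7:-→d8:H2→d9:-→d10:-→d11:-→d12:-→d13:-→d14:-→d15:-→d16:-→d17:H4 -> H4
  lookup 159.126.191.191: bits 1001 walk d0:H3→d1:H4→d2:-→d3:-→d4:- -> H4
  lookup 162.149.128.6: bits 10100010100101011 walk d0:H3→d1:H4→d2:-→d3:-→d4:-→d5:-→d6:-→d7:-→d8:H2→d9:-→d10:-→d11:-→d12:-→d13:-→d14:-→d15:-→d16:-→d17:H4 -> H4
  lookup 162.149.225.66: bits 1010001010010101111000010100 walk d0:H3→d1:H4→d2:-→d3:-→d4:-→d5:-→d6:-→d7:-→d8:H2→d9:-→d10:-→d11:-→d12:-→d13:-→d14:-→d15:-→d16:-→d17:H4→d18:-→d19:-→d20:-→d21:-→d22:-→d23:-→d24:-→d25:-→d26:-→d27:-→d28:H2 -> H2
  add 9.76.88.96/27 -> H2 at depth 27
  lookup 162.149.128.0: bits 10100010100101011 walk d0:H3→d1:H4→d2:-→d3:-→d4:-→d5:-→d6:-→d7:-→d8:H2→d9:-→d10:-→d11:-→d12:-→d13:-→d14:-→d15:-→d16:-→d17:H4 -> H4
  lookup 162.0.0.6: bits 10100010 walk d0:H3→d1:H4→d2:-→d3:-→d4:-→d5:-→d6:-→d7:-→d8:H2 -> H2
  lookup 162.149.134.4: bits 10100010100101011 walk d0:H3→d1:H4→d2:-→d3:-→d4:-→d5:-→d6:-→d7:-→d8:H2→d9:-→d10:-→d11:-→d12:-→d13:-→d14:-→d15:-→d16:-→d17:H4 -> H4
  del 162.149.128.0/17 (clear depth 17)
  add 0.115.0.0/23 -> H3 at depth 23

== LOOKUPS ==
["H0","H2","no-route","no-route","H4","H4","H4","H4","H2","H4","H2","H4"]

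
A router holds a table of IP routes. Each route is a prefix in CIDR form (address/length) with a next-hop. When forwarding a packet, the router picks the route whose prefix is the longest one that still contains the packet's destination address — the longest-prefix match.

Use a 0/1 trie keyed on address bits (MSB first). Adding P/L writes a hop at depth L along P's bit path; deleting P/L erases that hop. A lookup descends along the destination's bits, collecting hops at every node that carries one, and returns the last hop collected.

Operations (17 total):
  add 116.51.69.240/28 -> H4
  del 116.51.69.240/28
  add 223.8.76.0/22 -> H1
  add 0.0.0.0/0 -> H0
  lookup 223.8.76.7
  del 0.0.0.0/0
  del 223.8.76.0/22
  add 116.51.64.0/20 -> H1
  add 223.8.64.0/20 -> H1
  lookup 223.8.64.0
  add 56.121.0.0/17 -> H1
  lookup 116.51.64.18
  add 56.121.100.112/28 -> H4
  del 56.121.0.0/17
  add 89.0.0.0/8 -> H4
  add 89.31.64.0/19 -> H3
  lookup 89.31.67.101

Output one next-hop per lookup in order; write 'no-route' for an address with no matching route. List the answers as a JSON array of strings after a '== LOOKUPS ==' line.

Process each operation:
  add 116.51.69.240/28 -> H4 at depth 28
  del 116.51.69.240/28 (clear depth 28)
  add 223.8.76.0/22 -> H1 at depth 22
  add 0.0.0.0/0 -> H0 at depth 0
  lookup 223.8.76.7: bits 1101111100001000010011 walk d0:H0→d1:-→d2:-→d3:-→d4:-→d5:-→d6:-→d7:-→d8:-→d9:-→d10:-→d11:-→d12:-→d13:-→d14:-→d15:-→d16:-→d17:-→d18:-→d19:-→d20:-→d21:-→d22:H1 -> H1
  del 0.0.0.0/0 (clear depth 0)
  del 223.8.76.0/22 (clear depth 22)
  add 116.51.64.0/20 -> H1 at depth 20
  add 223.8.64.0/20 -> H1 at depth 20
  lookup 223.8.64.0: bits 11011111000010000100 walk d0:-→d1:-→d2:-→d3:-→d4:-→d5:-→d6:-→d7:-→d8:-→d9:-→d10:-→d11:-→d12:-→d13:-→d14:-→d15:-→d16:-→d17:-→d18:-→d19:-→d20:H1 -> H1
  add 56.121.0.0/17 -> H1 at depth 17
  lookup 116.51.64.18: bits 011101000011001101000 walk d0:-→d1:-→d2:-→d3:-→d4:-→d5:-→d6:-→d7:-→d8:-→d9:-→d10:-→d11:-→d12:-→d13:-→d14:-→d15:-→d16:-→d17:-→d18:-→d19:-→d20:H1→d21:- -> H1
  add 56.121.100.112/28 -> H4 at depth 28
  del 56.121.0.0/17 (clear depth 17)
  add 89.0.0.0/8 -> H4 at depth 8
  add 89.31.64.0/19 -> H3 at depth 19
  lookup 89.31.67.101: bits 0101100100011111010 walk d0:-→d1:-→d2:-→d3:-→d4:-→d5:-→d6:-→d7:-→d8:H4→d9:-→d10:-→d11:-→d12:-→d13:-→d14:-→d15:-→d16:-→d17:-→d18:-→d19:H3 -> H3

== LOOKUPS ==
["H1","H1","H1","H3"]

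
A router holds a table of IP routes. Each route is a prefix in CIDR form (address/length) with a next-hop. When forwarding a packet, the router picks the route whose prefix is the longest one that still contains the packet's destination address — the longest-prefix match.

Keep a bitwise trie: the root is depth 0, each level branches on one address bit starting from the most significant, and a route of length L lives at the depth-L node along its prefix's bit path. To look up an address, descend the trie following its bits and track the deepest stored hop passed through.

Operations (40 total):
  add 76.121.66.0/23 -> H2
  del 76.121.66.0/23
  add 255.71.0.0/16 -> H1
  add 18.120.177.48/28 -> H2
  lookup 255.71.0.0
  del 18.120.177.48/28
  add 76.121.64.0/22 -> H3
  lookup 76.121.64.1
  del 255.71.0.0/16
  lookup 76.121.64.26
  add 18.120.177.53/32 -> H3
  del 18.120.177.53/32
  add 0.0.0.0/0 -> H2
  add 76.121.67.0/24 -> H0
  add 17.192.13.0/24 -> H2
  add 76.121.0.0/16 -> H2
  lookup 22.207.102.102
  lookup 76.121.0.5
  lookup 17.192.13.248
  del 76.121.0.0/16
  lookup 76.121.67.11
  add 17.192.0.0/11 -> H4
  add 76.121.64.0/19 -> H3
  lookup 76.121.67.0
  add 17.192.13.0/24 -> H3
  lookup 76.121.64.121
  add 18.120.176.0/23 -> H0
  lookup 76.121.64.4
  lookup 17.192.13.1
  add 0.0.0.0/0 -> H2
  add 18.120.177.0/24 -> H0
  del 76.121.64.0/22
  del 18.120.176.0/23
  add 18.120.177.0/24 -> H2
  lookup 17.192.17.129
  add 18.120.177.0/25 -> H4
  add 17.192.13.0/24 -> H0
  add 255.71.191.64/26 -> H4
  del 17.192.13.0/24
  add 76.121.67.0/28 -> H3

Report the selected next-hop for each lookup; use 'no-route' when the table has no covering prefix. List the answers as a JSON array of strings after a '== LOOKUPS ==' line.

Process each operation:
  + 76.121.66.0/23 (H2) depth=23
  del 76.121.66.0/23 (clear depth 23)
  + 255.71.0.0/16 (H1) depth=16
  + 18.120.177.48/28 (H2) depth=28
  lookup 255.71.0.0: bits 1111111101000111 walk d0:-→d1:-→d2:-→d3:-→d4:-→d5:-→d6:-→d7:-→d8:-→d9:-→d10:-→d11:-→d12:-→d13:-→d14:-→d15:-→d16:H1 -> H1
  del 18.120.177.48/28 (clear depth 28)
  + 76.121.64.0/22 (H3) depth=22
  lookup 76.121.64.1: bits 0100110001111001010000 walk d0:-→d1:-→d2:-→d3:-→d4:-→d5:-→d6:-→d7:-→d8:-→d9:-→d10:-→d11:-→d12:-→d13:-→d14:-→d15:-→d16:-→d17:-→d18:-→d19:-→d20:-→d21:-→d22:H3 -> H3
  del 255.71.0.0/16 (clear depth 16)
  lookup 76.121.64.26: bits 0100110001111001010000 walk d0:-→d1:-→d2:-→d3:-→d4:-→d5:-→d6:-→d7:-→d8:-→d9:-→d10:-→d11:-→d12:-→d13:-→d14:-→d15:-→d16:-→d17:-→d18:-→d19:-→d20:-→d21:-→d22:H3 -> H3
  + 18.120.177.53/32 (H3) depth=32
  del 18.120.177.53/32 (clear depth 32)
  + 0.0.0.0/0 (H2) depth=0
  + 76.121.67.0/24 (H0) depth=24
  + 17.192.13.0/24 (H2) depth=24
  + 76.121.0.0/16 (H2) depth=16
  lookup 22.207.102.102: bits 00010 walk d0:H2→d1:-→d2:-→d3:-→d4:-→d5:- -> H2
  lookup 76.121.0.5: bits 01001100011110010 walk d0:H2→d1:-→d2:-→d3:-→d4:-→d5:-→d6:-→d7:-→d8:-→d9:-→d10:-→d11:-→d12:-→d13:-→d14:-→d15:-→d16:H2→d17:- -> H2
  lookup 17.192.13.248: bits 000100011100000000001101 walk d0:H2→d1:-→d2:-→d3:-→d4:-→d5:-→d6:-→d7:-→d8:-→d9:-→d10:-→d11:-→d12:-→d13:-→d14:-→d15:-→d16:-→d17:-→d18:-→d19:-→d20:-→d21:-→d22:-→d23:-→d24:H2 -> H2
  del 76.121.0.0/16 (clear depth 16)
  lookup 76.121.67.11: bits 010011000111100101000011 walk d0:H2→d1:-→d2:-→d3:-→d4:-→d5:-→d6:-→d7:-→d8:-→d9:-→d10:-→d11:-→d12:-→d13:-→d14:-→d15:-→d16:-→d17:-→d18:-→d19:-→d20:-→d21:-→d22:H3→d23:-→d24:H0 -> H0
  + 17.192.0.0/11 (H4) depth=11
  + 76.121.64.0/19 (H3) depth=19
  lookup 76.121.67.0: bits 010011000111100101000011 walk d0:H2→d1:-→d2:-→d3:-→d4:-→d5:-→d6:-→d7:-→d8:-→d9:-→d10:-→d11:-→d12:-→d13:-→d14:-→d15:-→d16:-→d17:-→d18:-→d19:H3→d20:-→d21:-→d22:H3→d23:-→d24:H0 -> H0
  + 17.192.13.0/24 (H3) depth=24
  lookup 76.121.64.121: bits 0100110001111001010000 walk d0:H2→d1:-→d2:-→d3:-→d4:-→d5:-→d6:-→d7:-→d8:-→d9:-→d10:-→d11:-→d12:-→d13:-→d14:-→d15:-→d16:-→d17:-→d18:-→d19:H3→d20:-→d21:-→d22:H3 -> H3
  + 18.120.176.0/23 (H0) depth=23
  lookup 76.121.64.4: bits 0100110001111001010000 walk d0:H2→d1:-→d2:-→d3:-→d4:-→d5:-→d6:-→d7:-→d8:-→d9:-→d10:-→d11:-→d12:-→d13:-→d14:-→d15:-→d16:-→d17:-→d18:-→d19:H3→d20:-→d21:-→d22:H3 -> H3
  lookup 17.192.13.1: bits 000100011100000000001101 walk d0:H2→d1:-→d2:-→d3:-→d4:-→d5:-→d6:-→d7:-→d8:-→d9:-→d10:-→d11:H4→d12:-→d13:-→d14:-→d15:-→d16:-→d17:-→d18:-→d19:-→d20:-→d21:-→d22:-→d23:-→d24:H3 -> H3
  + 0.0.0.0/0 (H2) depth=0
  + 18.120.177.0/24 (H0) depth=24
  del 76.121.64.0/22 (clear depth 22)
  del 18.120.176.0/23 (clear depth 23)
  + 18.120.177.0/24 (H2) depth=24
  lookup 17.192.17.129: bits 0001000111000000000 walk d0:H2→d1:-→d2:-→d3:-→d4:-→d5:-→d6:-→d7:-→d8:-→d9:-→d10:-→d11:H4→d12:-→d13:-→d14:-→d15:-→d16:-→d17:-→d18:-→d19:- -> H4
  + 18.120.177.0/25 (H4) depth=25
  + 17.192.13.0/24 (H0) depth=24
  + 255.71.191.64/26 (H4) depth=26
  del 17.192.13.0/24 (clear depth 24)
  + 76.121.67.0/28 (H3) depth=28

== LOOKUPS ==
["H1","H3","H3","H2","H2","H2","H0","H0","H3","H3","H3","H4"]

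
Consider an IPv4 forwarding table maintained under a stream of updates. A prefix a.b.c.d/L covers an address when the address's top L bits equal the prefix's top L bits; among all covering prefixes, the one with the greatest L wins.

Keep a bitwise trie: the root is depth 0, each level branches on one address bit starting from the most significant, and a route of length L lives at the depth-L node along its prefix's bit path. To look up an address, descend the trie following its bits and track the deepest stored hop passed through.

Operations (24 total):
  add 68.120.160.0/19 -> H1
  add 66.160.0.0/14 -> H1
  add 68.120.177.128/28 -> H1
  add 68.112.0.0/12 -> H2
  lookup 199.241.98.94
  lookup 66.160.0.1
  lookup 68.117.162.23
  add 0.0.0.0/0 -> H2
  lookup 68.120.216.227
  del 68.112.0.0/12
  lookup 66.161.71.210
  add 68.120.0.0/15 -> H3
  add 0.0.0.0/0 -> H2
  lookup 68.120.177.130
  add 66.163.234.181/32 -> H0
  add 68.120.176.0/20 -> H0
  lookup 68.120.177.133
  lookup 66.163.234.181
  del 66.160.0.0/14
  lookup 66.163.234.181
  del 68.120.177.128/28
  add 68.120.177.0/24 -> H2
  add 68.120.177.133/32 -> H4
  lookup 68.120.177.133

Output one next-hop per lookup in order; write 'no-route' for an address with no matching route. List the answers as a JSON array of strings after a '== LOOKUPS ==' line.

Apply in order:
  + 68.120.160.0/19 (H1) depth=19
  + 66.160.0.0/14 (H1) depth=14
  + 68.120.177.128/28 (H1) depth=28
  + 68.112.0.0/12 (H2) depth=12
  Q 199.241.98.94: descend ε ; hops seen [∅] ; pick no-route
  Q 66.160.0.1: descend 01000010101000 ; hops seen [H1] ; pick H1
  Q 68.117.162.23: descend 010001000111 ; hops seen [H2] ; pick H2
  + 0.0.0.0/0 (H2) depth=0
  Q 68.120.216.227: descend 01000100011110001 ; hops seen [H2,H2] ; pick H2
  - 68.112.0.0/12 clear@12
  Q 66.161.71.210: descend 01000010101000 ; hops seen [H2,H1] ; pick H1
  + 68.120.0.0/15 (H3) depth=15
  + 0.0.0.0/0 (H2) depth=0
  Q 68.120.177.130: descend 0100010001111000101100011000 ; hops seen [H2,H3,H1,H1] ; pick H1
  + 66.163.234.181/32 (H0) depth=32
  + 68.120.176.0/20 (H0) depth=20
  Q 68.120.177.133: descend 0100010001111000101100011000 ; hops seen [H2,H3,H1,H0,H1] ; pick H1
  Q 66.163.234.181: descend 01000010101000111110101010110101 ; hops seen [H2,H1,H0] ; pick H0
  - 66.160.0.0/14 clear@14
  Q 66.163.234.181: descend 01000010101000111110101010110101 ; hops seen [H2,H0] ; pick H0
  - 68.120.177.128/28 clear@28
  + 68.120.177.0/24 (H2) depth=24
  + 68.120.177.133/32 (H4) depth=32
  Q 68.120.177.133: descend 01000100011110001011000110000101 ; hops seen [H2,H3,H1,H0,H2,H4] ; pick H4

== LOOKUPS ==
["no-route","H1","H2","H2","H1","H1","H1","H0","H0","H4"]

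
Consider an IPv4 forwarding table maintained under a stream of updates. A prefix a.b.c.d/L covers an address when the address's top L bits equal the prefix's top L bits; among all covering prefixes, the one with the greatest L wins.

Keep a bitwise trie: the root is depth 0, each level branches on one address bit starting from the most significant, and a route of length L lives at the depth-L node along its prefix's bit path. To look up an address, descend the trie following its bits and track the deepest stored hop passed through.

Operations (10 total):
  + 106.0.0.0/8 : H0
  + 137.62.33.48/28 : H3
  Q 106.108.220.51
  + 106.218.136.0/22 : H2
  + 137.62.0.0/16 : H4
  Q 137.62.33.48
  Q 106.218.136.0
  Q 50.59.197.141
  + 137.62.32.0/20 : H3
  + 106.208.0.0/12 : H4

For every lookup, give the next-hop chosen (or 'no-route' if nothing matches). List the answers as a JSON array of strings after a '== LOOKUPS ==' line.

Trace:
  + 106.0.0.0/8 (H0) depth=8
  + 137.62.33.48/28 (H3) depth=28
  ? 106.108.220.51  path d0:-→d1:-→d2:-→d3:-→d4:-→d5:-→d6:-→d7:-→d8:H0  best=H0
  + 106.218.136.0/22 (H2) depth=22
  + 137.62.0.0/16 (H4) depth=16
  ? 137.62.33.48  path d0:-→d1:-→d2:-→d3:-→d4:-→d5:-→d6:-→d7:-→d8:-→d9:-→d10:-→d11:-→d12:-→d13:-→d14:-→d15:-→d16:H4→d17:-→d18:-→d19:-→d20:-→d21:-→d22:-→d23:-→d24:-→d25:-→d26:-→d27:-→d28:H3  best=H3
  ? 106.218.136.0  path d0:-→d1:-→d2:-→d3:-→d4:-→d5:-→d6:-→d7:-→d8:H0→d9:-→d10:-→d11:-→d12:-→d13:-→d14:-→d15:-→d16:-→d17:-→d18:-→d19:-→d20:-→d21:-→d22:H2  best=H2
  ? 50.59.197.141  path d0:-→d1:-  best=no-route
  + 137.62.32.0/20 (H3) depth=20
  + 106.208.0.0/12 (H4) depth=12

== LOOKUPS ==
["H0","H3","H2","no-route"]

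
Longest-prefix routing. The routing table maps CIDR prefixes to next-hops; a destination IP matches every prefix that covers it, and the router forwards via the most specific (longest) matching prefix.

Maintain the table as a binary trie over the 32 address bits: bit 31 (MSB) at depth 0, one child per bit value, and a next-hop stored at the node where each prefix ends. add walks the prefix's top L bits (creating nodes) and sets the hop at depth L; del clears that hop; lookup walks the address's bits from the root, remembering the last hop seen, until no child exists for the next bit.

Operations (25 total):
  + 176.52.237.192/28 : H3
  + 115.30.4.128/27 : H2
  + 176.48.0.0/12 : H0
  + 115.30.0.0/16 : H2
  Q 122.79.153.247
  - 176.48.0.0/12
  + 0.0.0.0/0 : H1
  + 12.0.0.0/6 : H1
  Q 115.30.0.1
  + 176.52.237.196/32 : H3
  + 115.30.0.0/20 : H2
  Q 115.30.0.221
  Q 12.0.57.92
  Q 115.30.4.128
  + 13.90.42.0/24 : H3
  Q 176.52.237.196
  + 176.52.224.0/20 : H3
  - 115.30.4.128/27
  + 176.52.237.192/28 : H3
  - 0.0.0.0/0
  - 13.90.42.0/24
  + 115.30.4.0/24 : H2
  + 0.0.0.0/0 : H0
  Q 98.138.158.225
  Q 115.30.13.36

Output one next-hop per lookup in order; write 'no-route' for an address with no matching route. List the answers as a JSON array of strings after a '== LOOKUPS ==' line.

Process each operation:
  + 176.52.237.192/28 (H3) depth=28
  + 115.30.4.128/27 (H2) depth=27
  + 176.48.0.0/12 (H0) depth=12
  + 115.30.0.0/16 (H2) depth=16
  Q 122.79.153.247: descend 0111 ; hops seen [∅] ; pick no-route
  - 176.48.0.0/12 clear@12
  + 0.0.0.0/0 (H1) depth=0
  + 12.0.0.0/6 (H1) depth=6
  Q 115.30.0.1: descend 011100110001111000000 ; hops seen [H1,H2] ; pick H2
  + 176.52.237.196/32 (H3) depth=32
  + 115.30.0.0/20 (H2) depth=20
  Q 115.30.0.221: descend 011100110001111000000 ; hops seen [H1,H2,H2] ; pick H2
  Q 12.0.57.92: descend 000011 ; hops seen [H1,H1] ; pick H1
  Q 115.30.4.128: descend 011100110001111000000100100 ; hops seen [H1,H2,H2,H2] ; pick H2
  + 13.90.42.0/24 (H3) depth=24
  Q 176.52.237.196: descend 10110000001101001110110111000100 ; hops seen [H1,H3,H3] ; pick H3
  + 176.52.224.0/20 (H3) depth=20
  - 115.30.4.128/27 clear@27
  + 176.52.237.192/28 (H3) depth=28
  - 0.0.0.0/0 clear@0
  - 13.90.42.0/24 clear@24
  + 115.30.4.0/24 (H2) depth=24
  + 0.0.0.0/0 (H0) depth=0
  Q 98.138.158.225: descend 011 ; hops seen [H0] ; pick H0
  Q 115.30.13.36: descend 01110011000111100000 ; hops seen [H0,H2,H2] ; pick H2

== LOOKUPS ==
["no-route","H2","H2","H1","H2","H3","H0","H2"]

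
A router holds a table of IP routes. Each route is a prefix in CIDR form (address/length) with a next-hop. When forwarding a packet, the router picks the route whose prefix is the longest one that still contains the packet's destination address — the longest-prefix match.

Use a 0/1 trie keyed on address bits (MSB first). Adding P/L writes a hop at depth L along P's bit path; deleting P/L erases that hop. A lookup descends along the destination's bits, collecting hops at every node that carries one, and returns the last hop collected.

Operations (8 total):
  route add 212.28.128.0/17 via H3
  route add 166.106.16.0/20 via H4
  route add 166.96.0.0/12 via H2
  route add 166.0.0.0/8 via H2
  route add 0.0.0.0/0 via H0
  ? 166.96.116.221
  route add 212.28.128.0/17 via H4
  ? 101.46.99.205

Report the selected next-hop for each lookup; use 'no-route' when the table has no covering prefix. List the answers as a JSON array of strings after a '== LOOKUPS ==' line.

Process each operation:
  + 212.28.128.0/17 (H3) depth=17
  + 166.106.16.0/20 (H4) depth=20
  + 166.96.0.0/12 (H2) depth=12
  + 166.0.0.0/8 (H2) depth=8
  + 0.0.0.0/0 (H0) depth=0
  lookup 166.96.116.221: bits 101001100110 walk d0:H0→d1:-→d2:-→d3:-→d4:-→d5:-→d6:-→d7:-→d8:H2→d9:-→d10:-→d11:-→d12:H2 -> H2
  + 212.28.128.0/17 (H4) depth=17
  lookup 101.46.99.205: bits ε walk d0:H0 -> H0

== LOOKUPS ==
["H2","H0"]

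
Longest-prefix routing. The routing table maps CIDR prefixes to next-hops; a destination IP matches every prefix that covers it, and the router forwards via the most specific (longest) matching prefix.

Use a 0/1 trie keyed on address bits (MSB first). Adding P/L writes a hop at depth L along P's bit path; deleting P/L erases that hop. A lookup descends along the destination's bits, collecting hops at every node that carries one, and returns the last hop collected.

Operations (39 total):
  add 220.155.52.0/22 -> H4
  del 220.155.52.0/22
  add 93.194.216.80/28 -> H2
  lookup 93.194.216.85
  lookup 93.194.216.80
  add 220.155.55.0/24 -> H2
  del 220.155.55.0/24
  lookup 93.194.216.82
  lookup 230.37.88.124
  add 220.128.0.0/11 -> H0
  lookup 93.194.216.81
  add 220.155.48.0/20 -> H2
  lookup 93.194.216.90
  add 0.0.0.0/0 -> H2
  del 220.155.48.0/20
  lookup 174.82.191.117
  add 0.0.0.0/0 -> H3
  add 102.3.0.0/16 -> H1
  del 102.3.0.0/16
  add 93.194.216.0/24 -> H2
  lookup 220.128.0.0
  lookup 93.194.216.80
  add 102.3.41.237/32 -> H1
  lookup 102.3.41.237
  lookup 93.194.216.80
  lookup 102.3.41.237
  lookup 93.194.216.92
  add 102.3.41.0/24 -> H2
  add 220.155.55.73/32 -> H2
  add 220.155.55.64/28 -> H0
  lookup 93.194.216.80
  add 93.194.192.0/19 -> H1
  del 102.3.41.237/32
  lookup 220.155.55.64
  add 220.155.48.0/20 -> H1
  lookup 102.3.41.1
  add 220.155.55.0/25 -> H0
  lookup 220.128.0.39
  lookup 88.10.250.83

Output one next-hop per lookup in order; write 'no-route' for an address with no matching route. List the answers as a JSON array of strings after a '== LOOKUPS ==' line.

Process each operation:
  + 220.155.52.0/22 (H4) depth=22
  del 220.155.52.0/22 (clear depth 22)
  + 93.194.216.80/28 (H2) depth=28
  Q 93.194.216.85: descend 0101110111000010110110000101 ; hops seen [H2] ; pick H2
  Q 93.194.216.80: descend 0101110111000010110110000101 ; hops seen [H2] ; pick H2
  + 220.155.55.0/24 (H2) depth=24
  del 220.155.55.0/24 (clear depth 24)
  Q 93.194.216.82: descend 0101110111000010110110000101 ; hops seen [H2] ; pick H2
  Q 230.37.88.124: descend 11 ; hops seen [∅] ; pick no-route
  + 220.128.0.0/11 (H0) depth=11
  Q 93.194.216.81: descend 0101110111000010110110000101 ; hops seen [H2] ; pick H2
  + 220.155.48.0/20 (H2) depth=20
  Q 93.194.216.90: descend 0101110111000010110110000101 ; hops seen [H2] ; pick H2
  + 0.0.0.0/0 (H2) depth=0
  del 220.155.48.0/20 (clear depth 20)
  Q 174.82.191.117: descend 1 ; hops seen [H2] ; pick H2
  + 0.0.0.0/0 (H3) depth=0
  + 102.3.0.0/16 (H1) depth=16
  del 102.3.0.0/16 (clear depth 16)
  + 93.194.216.0/24 (H2) depth=24
  Q 220.128.0.0: descend 11011100100 ; hops seen [H3,H0] ; pick H0
  Q 93.194.216.80: descend 0101110111000010110110000101 ; hops seen [H3,H2,H2] ; pick H2
  + 102.3.41.237/32 (H1) depth=32
  Q 102.3.41.237: descend 01100110000000110010100111101101 ; hops seen [H3,H1] ; pick H1
  Q 93.194.216.80: descend 0101110111000010110110000101 ; hops seen [H3,H2,H2] ; pick H2
  Q 102.3.41.237: descend 01100110000000110010100111101101 ; hops seen [H3,H1] ; pick H1
  Q 93.194.216.92: descend 0101110111000010110110000101 ; hops seen [H3,H2,H2] ; pick H2
  + 102.3.41.0/24 (H2) depth=24
  + 220.155.55.73/32 (H2) depth=32
  + 220.155.55.64/28 (H0) depth=28
  Q 93.194.216.80: descend 0101110111000010110110000101 ; hops seen [H3,H2,H2] ; pick H2
  + 93.194.192.0/19 (H1) depth=19
  del 102.3.41.237/32 (clear depth 32)
  Q 220.155.55.64: descend 1101110010011011001101110100 ; hops seen [H3,H0,H0] ; pick H0
  + 220.155.48.0/20 (H1) depth=20
  Q 102.3.41.1: descend 011001100000001100101001 ; hops seen [H3,H2] ; pick H2
  + 220.155.55.0/25 (H0) depth=25
  Q 220.128.0.39: descend 11011100100 ; hops seen [H3,H0] ; pick H0
  Q 88.10.250.83: descend 01011 ; hops seen [H3] ; pick H3

== LOOKUPS ==
["H2","H2","H2","no-route","H2","H2","H2","H0","H2","H1","H2","H1","H2","H2","H0","H2","H0","H3"]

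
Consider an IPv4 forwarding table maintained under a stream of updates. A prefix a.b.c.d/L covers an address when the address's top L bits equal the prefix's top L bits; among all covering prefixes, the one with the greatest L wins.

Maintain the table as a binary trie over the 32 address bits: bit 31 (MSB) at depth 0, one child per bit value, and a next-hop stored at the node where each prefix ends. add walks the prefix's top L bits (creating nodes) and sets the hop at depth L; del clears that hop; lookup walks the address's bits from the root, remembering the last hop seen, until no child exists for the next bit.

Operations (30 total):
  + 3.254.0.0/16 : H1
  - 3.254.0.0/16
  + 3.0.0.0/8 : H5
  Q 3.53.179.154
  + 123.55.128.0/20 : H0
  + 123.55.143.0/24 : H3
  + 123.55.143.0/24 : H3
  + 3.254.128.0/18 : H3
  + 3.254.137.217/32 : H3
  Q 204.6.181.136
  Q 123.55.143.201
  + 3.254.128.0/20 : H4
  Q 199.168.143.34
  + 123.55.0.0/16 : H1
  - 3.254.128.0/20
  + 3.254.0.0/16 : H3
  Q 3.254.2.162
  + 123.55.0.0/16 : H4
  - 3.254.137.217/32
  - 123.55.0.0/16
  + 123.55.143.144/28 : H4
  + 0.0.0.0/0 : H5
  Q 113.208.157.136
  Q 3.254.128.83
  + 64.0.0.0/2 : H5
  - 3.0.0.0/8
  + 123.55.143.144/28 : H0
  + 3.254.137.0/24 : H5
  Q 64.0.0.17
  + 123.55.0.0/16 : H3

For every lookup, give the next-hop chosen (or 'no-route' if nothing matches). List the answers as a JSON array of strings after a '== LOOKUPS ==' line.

Trace:
  + 3.254.0.0/16 (H1) depth=16
  - 3.254.0.0/16 clear@16
  + 3.0.0.0/8 (H5) depth=8
  ? 3.53.179.154  path d0:-→d1:-→d2:-→d3:-→d4:-→d5:-→d6:-→d7:-→d8:H5  best=H5
  + 123.55.128.0/20 (H0) depth=20
  + 123.55.143.0/24 (H3) depth=24
  + 123.55.143.0/24 (H3) depth=24
  + 3.254.128.0/18 (H3) depth=18
  + 3.254.137.217/32 (H3) depth=32
  ? 204.6.181.136  path d0:-  best=no-route
  ? 123.55.143.201  path d0:-→d1:-→d2:-→d3:-→d4:-→d5:-→d6:-→d7:-→d8:-→d9:-→d10:-→d11:-→d12:-→d13:-→d14:-→d15:-→d16:-→d17:-→d18:-→d19:-→d20:H0→d21:-→d22:-→d23:-→d24:H3  best=H3
  + 3.254.128.0/20 (H4) depth=20
  ? 199.168.143.34  path d0:-  best=no-route
  + 123.55.0.0/16 (H1) depth=16
  - 3.254.128.0/20 clear@20
  + 3.254.0.0/16 (H3) depth=16
  ? 3.254.2.162  path d0:-→d1:-→d2:-→d3:-→d4:-→d5:-→d6:-→d7:-→d8:H5→d9:-→d10:-→d11:-→d12:-→d13:-→d14:-→d15:-→d16:H3  best=H3
  + 123.55.0.0/16 (H4) depth=16
  - 3.254.137.217/32 clear@32
  - 123.55.0.0/16 clear@16
  + 123.55.143.144/28 (H4) depth=28
  + 0.0.0.0/0 (H5) depth=0
  ? 113.208.157.136  path d0:H5→d1:-→d2:-→d3:-→d4:-  best=H5
  ? 3.254.128.83  path d0:H5→d1:-→d2:-→d3:-→d4:-→d5:-→d6:-→d7:-→d8:H5→d9:-→d10:-→d11:-→d12:-→d13:-→d14:-→d15:-→d16:H3→d17:-→d18:H3→d19:-→d20:-  best=H3
  + 64.0.0.0/2 (H5) depth=2
  - 3.0.0.0/8 clear@8
  + 123.55.143.144/28 (H0) depth=28
  + 3.254.137.0/24 (H5) depth=24
  ? 64.0.0.17  path d0:H5→d1:-→d2:H5  best=H5
  + 123.55.0.0/16 (H3) depth=16

== LOOKUPS ==
["H5","no-route","H3","no-route","H3","H5","H3","H5"]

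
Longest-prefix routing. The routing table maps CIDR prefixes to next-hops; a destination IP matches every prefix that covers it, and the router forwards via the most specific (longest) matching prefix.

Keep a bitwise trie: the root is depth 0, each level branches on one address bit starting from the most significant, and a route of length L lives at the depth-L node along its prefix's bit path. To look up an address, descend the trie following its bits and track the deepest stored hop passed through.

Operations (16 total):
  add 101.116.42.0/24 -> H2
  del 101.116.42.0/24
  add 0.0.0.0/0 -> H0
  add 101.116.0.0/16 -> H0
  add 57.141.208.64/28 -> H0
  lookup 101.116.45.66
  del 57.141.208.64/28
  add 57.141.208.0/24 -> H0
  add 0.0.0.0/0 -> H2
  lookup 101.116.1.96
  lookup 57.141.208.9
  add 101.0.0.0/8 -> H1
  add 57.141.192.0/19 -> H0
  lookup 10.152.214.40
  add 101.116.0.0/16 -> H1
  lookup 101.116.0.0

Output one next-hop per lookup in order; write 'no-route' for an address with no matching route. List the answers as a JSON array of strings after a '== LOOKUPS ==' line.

Apply in order:
  add 101.116.42.0/24 -> H2 at depth 24
  del 101.116.42.0/24 (clear depth 24)
  add 0.0.0.0/0 -> H0 at depth 0
  add 101.116.0.0/16 -> H0 at depth 16
  add 57.141.208.64/28 -> H0 at depth 28
  ? 101.116.45.66  path d0:H0→d1:-→d2:-→d3:-→d4:-→d5:-→d6:-→d7:-→d8:-→d9:-→d10:-→d11:-→d12:-→d13:-→d14:-→d15:-→d16:H0→d17:-→d18:-→d19:-→d20:-→d21:-  best=H0
  del 57.141.208.64/28 (clear depth 28)
  add 57.141.208.0/24 -> H0 at depth 24
  add 0.0.0.0/0 -> H2 at depth 0
  ? 101.116.1.96  path d0:H2→d1:-→d2:-→d3:-→d4:-→d5:-→d6:-→d7:-→d8:-→d9:-→d10:-→d11:-→d12:-→d13:-→d14:-→d15:-→d16:H0→d17:-→d18:-  best=H0
  ? 57.141.208.9  path d0:H2→d1:-→d2:-→d3:-→d4:-→d5:-→d6:-→d7:-→d8:-→d9:-→d10:-→d11:-→d12:-→d13:-→d14:-→d15:-→d16:-→d17:-→d18:-→d19:-→d20:-→d21:-→d22:-→d23:-→d24:H0→d25:-  best=H0
  add 101.0.0.0/8 -> H1 at depth 8
  add 57.141.192.0/19 -> H0 at depth 19
  ? 10.152.214.40  path d0:H2→d1:-→d2:-  best=H2
  add 101.116.0.0/16 -> H1 at depth 16
  ? 101.116.0.0  path d0:H2→d1:-→d2:-→d3:-→d4:-→d5:-→d6:-→d7:-→d8:H1→d9:-→d10:-→d11:-→d12:-→d13:-→d14:-→d15:-→d16:H1→d17:-→d18:-  best=H1

== LOOKUPS ==
["H0","H0","H0","H2","H1"]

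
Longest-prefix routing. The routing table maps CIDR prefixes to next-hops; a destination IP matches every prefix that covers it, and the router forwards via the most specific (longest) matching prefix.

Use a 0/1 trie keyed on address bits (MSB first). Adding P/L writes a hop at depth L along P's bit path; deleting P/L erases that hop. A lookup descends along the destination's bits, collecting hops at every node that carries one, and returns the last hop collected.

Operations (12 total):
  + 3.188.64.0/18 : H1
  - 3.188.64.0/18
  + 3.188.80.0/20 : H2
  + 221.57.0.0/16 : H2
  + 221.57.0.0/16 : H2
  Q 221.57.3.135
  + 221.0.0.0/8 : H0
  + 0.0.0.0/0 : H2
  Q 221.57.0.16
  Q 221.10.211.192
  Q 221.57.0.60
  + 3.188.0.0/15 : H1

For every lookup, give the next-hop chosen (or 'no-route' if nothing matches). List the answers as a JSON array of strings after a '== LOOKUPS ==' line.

Process each operation:
  + 3.188.64.0/18 (H1) depth=18
  del 3.188.64.0/18 (clear depth 18)
  + 3.188.80.0/20 (H2) depth=20
  + 221.57.0.0/16 (H2) depth=16
  + 221.57.0.0/16 (H2) depth=16
  lookup 221.57.3.135: bits 1101110100111001 walk d0:-→d1:-→d2:-→d3:-→d4:-→d5:-→d6:-→d7:-→d8:-→d9:-→d10:-→d11:-→d12:-→d13:-→d14:-→d15:-→d16:H2 -> H2
  + 221.0.0.0/8 (H0) depth=8
  + 0.0.0.0/0 (H2) depth=0
  lookup 221.57.0.16: bits 1101110100111001 walk d0:H2→d1:-→d2:-→d3:-→d4:-→d5:-→d6:-→d7:-→d8:H0→d9:-→d10:-→d11:-→d12:-→d13:-→d14:-→d15:-→d16:H2 -> H2
  lookup 221.10.211.192: bits 1101110100 walk d0:H2→d1:-→d2:-→d3:-→d4:-→d5:-→d6:-→d7:-→d8:H0→d9:-→d10:- -> H0
  lookup 221.57.0.60: bits 1101110100111001 walk d0:H2→d1:-→d2:-→d3:-→d4:-→d5:-→d6:-→d7:-→d8:H0→d9:-→d10:-→d11:-→d12:-→d13:-→d14:-→d15:-→d16:H2 -> H2
  + 3.188.0.0/15 (H1) depth=15

== LOOKUPS ==
["H2","H2","H0","H2"]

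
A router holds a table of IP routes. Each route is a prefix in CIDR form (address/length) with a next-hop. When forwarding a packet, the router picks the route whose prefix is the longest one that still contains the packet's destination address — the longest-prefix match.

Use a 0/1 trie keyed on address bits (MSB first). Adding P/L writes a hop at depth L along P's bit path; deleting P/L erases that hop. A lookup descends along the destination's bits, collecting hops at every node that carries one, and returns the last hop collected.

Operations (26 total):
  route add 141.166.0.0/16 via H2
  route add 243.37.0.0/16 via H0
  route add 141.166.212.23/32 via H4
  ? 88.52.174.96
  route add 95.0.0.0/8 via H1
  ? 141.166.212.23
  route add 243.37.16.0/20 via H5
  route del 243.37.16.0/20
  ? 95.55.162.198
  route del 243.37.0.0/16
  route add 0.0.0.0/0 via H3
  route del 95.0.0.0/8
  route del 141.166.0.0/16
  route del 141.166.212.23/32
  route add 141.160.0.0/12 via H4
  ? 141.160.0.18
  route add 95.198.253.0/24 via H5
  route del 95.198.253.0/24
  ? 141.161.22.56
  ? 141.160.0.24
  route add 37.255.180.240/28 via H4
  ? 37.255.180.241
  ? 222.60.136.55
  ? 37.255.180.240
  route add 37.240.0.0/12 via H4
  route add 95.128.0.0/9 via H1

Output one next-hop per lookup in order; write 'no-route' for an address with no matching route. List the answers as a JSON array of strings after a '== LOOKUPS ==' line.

Apply in order:
  add 141.166.0.0/16 -> H2 at depth 16
  add 243.37.0.0/16 -> H0 at depth 16
  add 141.166.212.23/32 -> H4 at depth 32
  lookup 88.52.174.96: bits ε walk d0:- -> no-route
  add 95.0.0.0/8 -> H1 at depth 8
  lookup 141.166.212.23: bits 10001101101001101101010000010111 walk d0:-→d1:-→d2:-→d3:-→d4:-→d5:-→d6:-→d7:-→d8:-→d9:-→d10:-→d11:-→d12:-→d13:-→d14:-→d15:-→d16:H2→d17:-→d18:-→d19:-→d20:-→d21:-→d22:-→d23:-→d24:-→d25:-→d26:-→d27:-→d28:-→d29:-→d30:-→d31:-→d32:H4 -> H4
  add 243.37.16.0/20 -> H5 at depth 20
  - 243.37.16.0/20 clear@20
  lookup 95.55.162.198: bits 01011111 walk d0:-→d1:-→d2:-→d3:-→d4:-→d5:-→d6:-→d7:-→d8:H1 -> H1
  - 243.37.0.0/16 clear@16
  add 0.0.0.0/0 -> H3 at depth 0
  - 95.0.0.0/8 clear@8
  - 141.166.0.0/16 clear@16
  - 141.166.212.23/32 clear@32
  add 141.160.0.0/12 -> H4 at depth 12
  lookup 141.160.0.18: bits 1000110110100 walk d0:H3→d1:-→d2:-→d3:-→d4:-→d5:-→d6:-→d7:-→d8:-→d9:-→d10:-→d11:-→d12:H4→d13:- -> H4
  add 95.198.253.0/24 -> H5 at depth 24
  - 95.198.253.0/24 clear@24
  lookup 141.161.22.56: bits 1000110110100 walk d0:H3→d1:-→d2:-→d3:-→d4:-→d5:-→d6:-→d7:-→d8:-→d9:-→d10:-→d11:-→d12:H4→d13:- -> H4
  lookup 141.160.0.24: bits 1000110110100 walk d0:H3→d1:-→d2:-→d3:-→d4:-→d5:-→d6:-→d7:-→d8:-→d9:-→d10:-→d11:-→d12:H4→d13:- -> H4
  add 37.255.180.240/28 -> H4 at depth 28
  lookup 37.255.180.241: bits 0010010111111111101101001111 walk d0:H3→d1:-→d2:-→d3:-→d4:-→d5:-→d6:-→d7:-→d8:-→d9:-→d10:-→d11:-→d12:-→d13:-→d14:-→d15:-→d16:-→d17:-→d18:-→d19:-→d20:-→d21:-→d22:-→d23:-→d24:-→d25:-→d26:-→d27:-→d28:H4 -> H4
  lookup 222.60.136.55: bits 11 walk d0:H3→d1:-→d2:- -> H3
  lookup 37.255.180.240: bits 0010010111111111101101001111 walk d0:H3→d1:-→d2:-→d3:-→d4:-→d5:-→d6:-→d7:-→d8:-→d9:-→d10:-→d11:-→d12:-→d13:-→d14:-→d15:-→d16:-→d17:-→d18:-→d19:-→d20:-→d21:-→d22:-→d23:-→d24:-→d25:-→d26:-→d27:-→d28:H4 -> H4
  add 37.240.0.0/12 -> H4 at depth 12
  add 95.128.0.0/9 -> H1 at depth 9

== LOOKUPS ==
["no-route","H4","H1","H4","H4","H4","H4","H3","H4"]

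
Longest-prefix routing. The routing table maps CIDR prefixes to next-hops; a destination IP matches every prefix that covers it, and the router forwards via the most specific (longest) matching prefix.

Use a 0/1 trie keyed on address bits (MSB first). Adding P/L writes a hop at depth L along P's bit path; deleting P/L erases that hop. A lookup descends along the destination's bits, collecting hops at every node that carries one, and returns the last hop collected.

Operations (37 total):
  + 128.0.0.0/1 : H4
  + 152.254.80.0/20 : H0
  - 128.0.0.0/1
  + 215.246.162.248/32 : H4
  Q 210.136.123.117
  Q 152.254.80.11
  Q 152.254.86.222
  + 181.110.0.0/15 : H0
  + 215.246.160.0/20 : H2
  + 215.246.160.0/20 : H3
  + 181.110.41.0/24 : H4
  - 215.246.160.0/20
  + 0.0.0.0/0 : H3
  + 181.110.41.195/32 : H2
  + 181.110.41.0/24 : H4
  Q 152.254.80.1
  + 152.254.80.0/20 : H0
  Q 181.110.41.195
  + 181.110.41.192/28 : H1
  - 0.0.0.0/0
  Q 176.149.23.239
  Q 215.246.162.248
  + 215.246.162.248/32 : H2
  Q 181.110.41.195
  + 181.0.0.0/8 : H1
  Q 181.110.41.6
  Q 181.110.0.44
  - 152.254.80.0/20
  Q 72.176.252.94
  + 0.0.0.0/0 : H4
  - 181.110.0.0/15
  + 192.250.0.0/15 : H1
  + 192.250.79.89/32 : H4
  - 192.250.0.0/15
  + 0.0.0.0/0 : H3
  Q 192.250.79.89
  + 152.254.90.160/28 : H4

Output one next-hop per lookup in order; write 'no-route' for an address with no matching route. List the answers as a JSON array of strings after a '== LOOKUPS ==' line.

Apply in order:
  add 128.0.0.0/1 -> H4 at depth 1
  add 152.254.80.0/20 -> H0 at depth 20
  del 128.0.0.0/1 (clear depth 1)
  add 215.246.162.248/32 -> H4 at depth 32
  lookup 210.136.123.117: bits 11010 walk d0:-→d1:-→d2:-→d3:-→d4:-→d5:- -> no-route
  lookup 152.254.80.11: bits 10011000111111100101 walk d0:-→d1:-→d2:-→d3:-→d4:-→d5:-→d6:-→d7:-→d8:-→d9:-→d10:-→d11:-→d12:-→d13:-→d14:-→d15:-→d16:-→d17:-→d18:-→d19:-→d20:H0 -> H0
  lookup 152.254.86.222: bits 10011000111111100101 walk d0:-→d1:-→d2:-→d3:-→d4:-→d5:-→d6:-→d7:-→d8:-→d9:-→d10:-→d11:-→d12:-→d13:-→d14:-→d15:-→d16:-→d17:-→d18:-→d19:-→d20:H0 -> H0
  add 181.110.0.0/15 -> H0 at depth 15
  add 215.246.160.0/20 -> H2 at depth 20
  add 215.246.160.0/20 -> H3 at depth 20
  add 181.110.41.0/24 -> H4 at depth 24
  del 215.246.160.0/20 (clear depth 20)
  add 0.0.0.0/0 -> H3 at depth 0
  add 181.110.41.195/32 -> H2 at depth 32
  add 181.110.41.0/24 -> H4 at depth 24
  lookup 152.254.80.1: bits 10011000111111100101 walk d0:H3→d1:-→d2:-→d3:-→d4:-→d5:-→d6:-→d7:-→d8:-→d9:-→d10:-→d11:-→d12:-→d13:-→d14:-→d15:-→d16:-→d17:-→d18:-→d19:-→d20:H0 -> H0
  add 152.254.80.0/20 -> H0 at depth 20
  lookup 181.110.41.195: bits 10110101011011100010100111000011 walk d0:H3→d1:-→d2:-→d3:-→d4:-→d5:-→d6:-→d7:-→d8:-→d9:-→d10:-→d11:-→d12:-→d13:-→d14:-→d15:H0→d16:-→d17:-→d18:-→d19:-→d20:-→d21:-→d22:-→d23:-→d24:H4→d25:-→d26:-→d27:-→d28:-→d29:-→d30:-→d31:-→d32:H2 -> H2
  add 181.110.41.192/28 -> H1 at depth 28
  del 0.0.0.0/0 (clear depth 0)
  lookup 176.149.23.239: bits 10110 walk d0:-→d1:-→d2:-→d3:-→d4:-→d5:- -> no-route
  lookup 215.246.162.248: bits 11010111111101101010001011111000 walk d0:-→d1:-→d2:-→d3:-→d4:-→d5:-→d6:-→d7:-→d8:-→d9:-→d10:-→d11:-→d12:-→d13:-→d14:-→d15:-→d16:-→d17:-→d18:-→d19:-→d20:-→d21:-→d22:-→d23:-→d24:-→d25:-→d26:-→d27:-→d28:-→d29:-→d30:-→d31:-→d32:H4 -> H4
  add 215.246.162.248/32 -> H2 at depth 32
  lookup 181.110.41.195: bits 10110101011011100010100111000011 walk d0:-→d1:-→d2:-→d3:-→d4:-→d5:-→d6:-→d7:-→d8:-→d9:-→d10:-→d11:-→d12:-→d13:-→d14:-→d15:H0→d16:-→d17:-→d18:-→d19:-→d20:-→d21:-→d22:-→d23:-→d24:H4→d25:-→d26:-→d27:-→d28:H1→d29:-→d30:-→d31:-→d32:H2 -> H2
  add 181.0.0.0/8 -> H1 at depth 8
  lookup 181.110.41.6: bits 101101010110111000101001 walk d0:-→d1:-→d2:-→d3:-→d4:-→d5:-→d6:-→d7:-→d8:H1→d9:-→d10:-→d11:-→d12:-→d13:-→d14:-→d15:H0→d16:-→d17:-→d18:-→d19:-→d20:-→d21:-→d22:-→d23:-→d24:H4 -> H4
  lookup 181.110.0.44: bits 101101010110111000 walk d0:-→d1:-→d2:-→d3:-→d4:-→d5:-→d6:-→d7:-→d8:H1→d9:-→d10:-→d11:-→d12:-→d13:-→d14:-→d15:H0→d16:-→d17:-→d18:- -> H0
  del 152.254.80.0/20 (clear depth 20)
  lookup 72.176.252.94: bits ε walk d0:- -> no-route
  add 0.0.0.0/0 -> H4 at depth 0
  del 181.110.0.0/15 (clear depth 15)
  add 192.250.0.0/15 -> H1 at depth 15
  add 192.250.79.89/32 -> H4 at depth 32
  del 192.250.0.0/15 (clear depth 15)
  add 0.0.0.0/0 -> H3 at depth 0
  lookup 192.250.79.89: bits 11000000111110100100111101011001 walk d0:H3→d1:-→d2:-→d3:-→d4:-→d5:-→d6:-→d7:-→d8:-→d9:-→d10:-→d11:-→d12:-→d13:-→d14:-→d15:-→d16:-→d17:-→d18:-→d19:-→d20:-→d21:-→d22:-→d23:-→d24:-→d25:-→d26:-→d27:-→d28:-→d29:-→d30:-→d31:-→d32:H4 -> H4
  add 152.254.90.160/28 -> H4 at depth 28

== LOOKUPS ==
["no-route","H0","H0","H0","H2","no-route","H4","H2","H4","H0","no-route","H4"]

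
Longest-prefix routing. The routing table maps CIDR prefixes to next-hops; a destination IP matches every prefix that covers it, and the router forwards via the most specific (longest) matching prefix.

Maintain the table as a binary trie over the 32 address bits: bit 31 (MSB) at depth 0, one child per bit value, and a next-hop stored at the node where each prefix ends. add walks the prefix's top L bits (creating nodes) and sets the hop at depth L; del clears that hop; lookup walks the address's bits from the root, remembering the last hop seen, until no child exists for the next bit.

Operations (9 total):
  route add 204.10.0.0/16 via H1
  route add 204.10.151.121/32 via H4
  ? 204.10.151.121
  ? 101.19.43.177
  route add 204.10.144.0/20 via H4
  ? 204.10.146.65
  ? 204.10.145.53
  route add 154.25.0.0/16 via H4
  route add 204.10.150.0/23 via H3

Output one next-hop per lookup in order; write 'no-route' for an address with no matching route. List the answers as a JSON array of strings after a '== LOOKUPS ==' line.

Trace:
  add 204.10.0.0/16 -> H1 at depth 16
  add 204.10.151.121/32 -> H4 at depth 32
  lookup 204.10.151.121: bits 11001100000010101001011101111001 walk d0:-→d1:-→d2:-→d3:-→d4:-→d5:-→d6:-→d7:-→d8:-→d9:-→d10:-→d11:-→d12:-→d13:-→d14:-→d15:-→d16:H1→d17:-→d18:-→d19:-→d20:-→d21:-→d22:-→d23:-→d24:-→d25:-→d26:-→d27:-→d28:-→d29:-→d30:-→d31:-→d32:H4 -> H4
  lookup 101.19.43.177: bits ε walk d0:- -> no-route
  add 204.10.144.0/20 -> H4 at depth 20
  lookup 204.10.146.65: bits 110011000000101010010 walk d0:-→d1:-→d2:-→d3:-→d4:-→d5:-→d6:-→d7:-→d8:-→d9:-→d10:-→d11:-→d12:-→d13:-→d14:-→d15:-→d16:H1→d17:-→d18:-→d19:-→d20:H4→d21:- -> H4
  lookup 204.10.145.53: bits 110011000000101010010 walk d0:-→d1:-→d2:-→d3:-→d4:-→d5:-→d6:-→d7:-→d8:-→d9:-→d10:-→d11:-→d12:-→d13:-→d14:-→d15:-→d16:H1→d17:-→d18:-→d19:-→d20:H4→d21:- -> H4
  add 154.25.0.0/16 -> H4 at depth 16
  add 204.10.150.0/23 -> H3 at depth 23

== LOOKUPS ==
["H4","no-route","H4","H4"]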